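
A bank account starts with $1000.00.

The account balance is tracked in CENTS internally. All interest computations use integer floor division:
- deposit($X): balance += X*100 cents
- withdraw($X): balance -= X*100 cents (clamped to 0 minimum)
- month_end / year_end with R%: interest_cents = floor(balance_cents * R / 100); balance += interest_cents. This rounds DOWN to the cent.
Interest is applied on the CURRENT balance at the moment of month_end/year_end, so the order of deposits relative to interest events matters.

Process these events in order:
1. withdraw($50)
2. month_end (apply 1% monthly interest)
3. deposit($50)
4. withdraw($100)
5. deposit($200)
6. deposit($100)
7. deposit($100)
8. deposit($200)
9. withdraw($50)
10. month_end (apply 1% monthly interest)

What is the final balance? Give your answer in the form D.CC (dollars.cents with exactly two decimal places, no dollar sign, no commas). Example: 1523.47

Answer: 1474.09

Derivation:
After 1 (withdraw($50)): balance=$950.00 total_interest=$0.00
After 2 (month_end (apply 1% monthly interest)): balance=$959.50 total_interest=$9.50
After 3 (deposit($50)): balance=$1009.50 total_interest=$9.50
After 4 (withdraw($100)): balance=$909.50 total_interest=$9.50
After 5 (deposit($200)): balance=$1109.50 total_interest=$9.50
After 6 (deposit($100)): balance=$1209.50 total_interest=$9.50
After 7 (deposit($100)): balance=$1309.50 total_interest=$9.50
After 8 (deposit($200)): balance=$1509.50 total_interest=$9.50
After 9 (withdraw($50)): balance=$1459.50 total_interest=$9.50
After 10 (month_end (apply 1% monthly interest)): balance=$1474.09 total_interest=$24.09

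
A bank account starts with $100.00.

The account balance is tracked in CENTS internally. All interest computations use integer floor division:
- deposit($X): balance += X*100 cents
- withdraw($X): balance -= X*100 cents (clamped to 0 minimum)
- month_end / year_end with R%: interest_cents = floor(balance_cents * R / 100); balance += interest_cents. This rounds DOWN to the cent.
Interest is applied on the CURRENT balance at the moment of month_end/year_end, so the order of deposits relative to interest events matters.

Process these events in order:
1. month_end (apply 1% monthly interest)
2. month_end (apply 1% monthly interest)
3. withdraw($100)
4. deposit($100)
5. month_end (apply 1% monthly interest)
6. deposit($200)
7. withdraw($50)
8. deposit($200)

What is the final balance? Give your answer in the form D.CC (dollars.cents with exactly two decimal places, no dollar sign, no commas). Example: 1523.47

Answer: 453.03

Derivation:
After 1 (month_end (apply 1% monthly interest)): balance=$101.00 total_interest=$1.00
After 2 (month_end (apply 1% monthly interest)): balance=$102.01 total_interest=$2.01
After 3 (withdraw($100)): balance=$2.01 total_interest=$2.01
After 4 (deposit($100)): balance=$102.01 total_interest=$2.01
After 5 (month_end (apply 1% monthly interest)): balance=$103.03 total_interest=$3.03
After 6 (deposit($200)): balance=$303.03 total_interest=$3.03
After 7 (withdraw($50)): balance=$253.03 total_interest=$3.03
After 8 (deposit($200)): balance=$453.03 total_interest=$3.03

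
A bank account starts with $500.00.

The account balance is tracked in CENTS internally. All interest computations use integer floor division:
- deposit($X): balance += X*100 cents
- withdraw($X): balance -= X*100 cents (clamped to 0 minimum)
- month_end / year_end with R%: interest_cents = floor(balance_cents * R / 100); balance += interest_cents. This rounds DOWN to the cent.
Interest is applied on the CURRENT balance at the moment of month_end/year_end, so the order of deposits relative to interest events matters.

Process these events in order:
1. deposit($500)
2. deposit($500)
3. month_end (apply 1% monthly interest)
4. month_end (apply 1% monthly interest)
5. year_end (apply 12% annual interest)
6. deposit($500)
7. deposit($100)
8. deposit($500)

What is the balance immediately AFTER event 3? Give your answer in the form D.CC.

Answer: 1515.00

Derivation:
After 1 (deposit($500)): balance=$1000.00 total_interest=$0.00
After 2 (deposit($500)): balance=$1500.00 total_interest=$0.00
After 3 (month_end (apply 1% monthly interest)): balance=$1515.00 total_interest=$15.00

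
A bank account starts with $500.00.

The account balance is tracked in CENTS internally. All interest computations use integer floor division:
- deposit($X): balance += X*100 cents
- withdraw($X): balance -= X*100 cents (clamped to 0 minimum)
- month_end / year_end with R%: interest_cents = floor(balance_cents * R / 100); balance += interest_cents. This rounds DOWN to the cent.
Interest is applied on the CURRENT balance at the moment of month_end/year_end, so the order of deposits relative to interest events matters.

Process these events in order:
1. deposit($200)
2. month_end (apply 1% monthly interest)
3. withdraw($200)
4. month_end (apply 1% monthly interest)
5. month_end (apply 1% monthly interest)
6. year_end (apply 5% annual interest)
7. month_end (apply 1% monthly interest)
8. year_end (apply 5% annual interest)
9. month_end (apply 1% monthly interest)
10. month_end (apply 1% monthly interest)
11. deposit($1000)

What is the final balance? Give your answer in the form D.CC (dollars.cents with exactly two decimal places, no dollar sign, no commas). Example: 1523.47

Answer: 1587.45

Derivation:
After 1 (deposit($200)): balance=$700.00 total_interest=$0.00
After 2 (month_end (apply 1% monthly interest)): balance=$707.00 total_interest=$7.00
After 3 (withdraw($200)): balance=$507.00 total_interest=$7.00
After 4 (month_end (apply 1% monthly interest)): balance=$512.07 total_interest=$12.07
After 5 (month_end (apply 1% monthly interest)): balance=$517.19 total_interest=$17.19
After 6 (year_end (apply 5% annual interest)): balance=$543.04 total_interest=$43.04
After 7 (month_end (apply 1% monthly interest)): balance=$548.47 total_interest=$48.47
After 8 (year_end (apply 5% annual interest)): balance=$575.89 total_interest=$75.89
After 9 (month_end (apply 1% monthly interest)): balance=$581.64 total_interest=$81.64
After 10 (month_end (apply 1% monthly interest)): balance=$587.45 total_interest=$87.45
After 11 (deposit($1000)): balance=$1587.45 total_interest=$87.45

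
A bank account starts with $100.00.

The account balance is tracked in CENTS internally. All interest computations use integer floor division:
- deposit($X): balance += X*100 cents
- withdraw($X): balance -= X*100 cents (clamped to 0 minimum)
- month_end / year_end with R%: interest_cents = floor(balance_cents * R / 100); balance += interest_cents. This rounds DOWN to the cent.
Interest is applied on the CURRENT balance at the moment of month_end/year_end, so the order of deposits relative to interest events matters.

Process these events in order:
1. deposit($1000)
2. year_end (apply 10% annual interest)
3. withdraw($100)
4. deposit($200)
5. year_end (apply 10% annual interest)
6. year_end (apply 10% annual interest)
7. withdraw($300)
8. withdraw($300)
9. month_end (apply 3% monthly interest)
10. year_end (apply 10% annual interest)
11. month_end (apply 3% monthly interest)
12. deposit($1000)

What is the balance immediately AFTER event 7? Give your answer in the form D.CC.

After 1 (deposit($1000)): balance=$1100.00 total_interest=$0.00
After 2 (year_end (apply 10% annual interest)): balance=$1210.00 total_interest=$110.00
After 3 (withdraw($100)): balance=$1110.00 total_interest=$110.00
After 4 (deposit($200)): balance=$1310.00 total_interest=$110.00
After 5 (year_end (apply 10% annual interest)): balance=$1441.00 total_interest=$241.00
After 6 (year_end (apply 10% annual interest)): balance=$1585.10 total_interest=$385.10
After 7 (withdraw($300)): balance=$1285.10 total_interest=$385.10

Answer: 1285.10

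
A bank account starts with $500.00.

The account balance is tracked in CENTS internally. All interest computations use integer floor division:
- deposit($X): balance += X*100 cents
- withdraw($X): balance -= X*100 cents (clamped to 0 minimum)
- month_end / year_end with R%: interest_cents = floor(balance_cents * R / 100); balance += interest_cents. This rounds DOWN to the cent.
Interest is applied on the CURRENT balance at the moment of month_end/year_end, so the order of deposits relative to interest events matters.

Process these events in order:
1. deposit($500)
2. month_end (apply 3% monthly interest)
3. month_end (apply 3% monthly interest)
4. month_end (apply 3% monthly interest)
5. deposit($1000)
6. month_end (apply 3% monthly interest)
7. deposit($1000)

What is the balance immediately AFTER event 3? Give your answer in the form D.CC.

Answer: 1060.90

Derivation:
After 1 (deposit($500)): balance=$1000.00 total_interest=$0.00
After 2 (month_end (apply 3% monthly interest)): balance=$1030.00 total_interest=$30.00
After 3 (month_end (apply 3% monthly interest)): balance=$1060.90 total_interest=$60.90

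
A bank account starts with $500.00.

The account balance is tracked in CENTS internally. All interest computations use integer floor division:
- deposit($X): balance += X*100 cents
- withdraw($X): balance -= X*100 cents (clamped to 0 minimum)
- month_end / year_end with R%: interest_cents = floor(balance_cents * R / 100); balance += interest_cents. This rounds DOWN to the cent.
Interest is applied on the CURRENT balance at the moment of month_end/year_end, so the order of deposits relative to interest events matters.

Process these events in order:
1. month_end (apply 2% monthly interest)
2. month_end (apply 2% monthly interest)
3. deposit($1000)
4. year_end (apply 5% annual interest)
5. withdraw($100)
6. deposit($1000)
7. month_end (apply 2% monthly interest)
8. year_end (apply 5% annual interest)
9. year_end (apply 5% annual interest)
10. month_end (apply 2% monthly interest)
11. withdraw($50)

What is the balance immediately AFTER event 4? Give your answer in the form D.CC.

After 1 (month_end (apply 2% monthly interest)): balance=$510.00 total_interest=$10.00
After 2 (month_end (apply 2% monthly interest)): balance=$520.20 total_interest=$20.20
After 3 (deposit($1000)): balance=$1520.20 total_interest=$20.20
After 4 (year_end (apply 5% annual interest)): balance=$1596.21 total_interest=$96.21

Answer: 1596.21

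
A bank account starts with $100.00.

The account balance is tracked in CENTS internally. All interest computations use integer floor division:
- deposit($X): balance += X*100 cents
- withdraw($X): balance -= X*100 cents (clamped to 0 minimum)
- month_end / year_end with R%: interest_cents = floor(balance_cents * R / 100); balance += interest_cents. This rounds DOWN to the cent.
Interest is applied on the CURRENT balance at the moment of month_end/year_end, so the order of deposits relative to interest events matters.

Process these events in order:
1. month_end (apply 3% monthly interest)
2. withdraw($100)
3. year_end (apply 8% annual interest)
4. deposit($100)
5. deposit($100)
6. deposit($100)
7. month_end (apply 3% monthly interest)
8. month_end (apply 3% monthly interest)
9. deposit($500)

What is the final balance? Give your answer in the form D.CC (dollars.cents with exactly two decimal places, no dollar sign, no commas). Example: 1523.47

After 1 (month_end (apply 3% monthly interest)): balance=$103.00 total_interest=$3.00
After 2 (withdraw($100)): balance=$3.00 total_interest=$3.00
After 3 (year_end (apply 8% annual interest)): balance=$3.24 total_interest=$3.24
After 4 (deposit($100)): balance=$103.24 total_interest=$3.24
After 5 (deposit($100)): balance=$203.24 total_interest=$3.24
After 6 (deposit($100)): balance=$303.24 total_interest=$3.24
After 7 (month_end (apply 3% monthly interest)): balance=$312.33 total_interest=$12.33
After 8 (month_end (apply 3% monthly interest)): balance=$321.69 total_interest=$21.69
After 9 (deposit($500)): balance=$821.69 total_interest=$21.69

Answer: 821.69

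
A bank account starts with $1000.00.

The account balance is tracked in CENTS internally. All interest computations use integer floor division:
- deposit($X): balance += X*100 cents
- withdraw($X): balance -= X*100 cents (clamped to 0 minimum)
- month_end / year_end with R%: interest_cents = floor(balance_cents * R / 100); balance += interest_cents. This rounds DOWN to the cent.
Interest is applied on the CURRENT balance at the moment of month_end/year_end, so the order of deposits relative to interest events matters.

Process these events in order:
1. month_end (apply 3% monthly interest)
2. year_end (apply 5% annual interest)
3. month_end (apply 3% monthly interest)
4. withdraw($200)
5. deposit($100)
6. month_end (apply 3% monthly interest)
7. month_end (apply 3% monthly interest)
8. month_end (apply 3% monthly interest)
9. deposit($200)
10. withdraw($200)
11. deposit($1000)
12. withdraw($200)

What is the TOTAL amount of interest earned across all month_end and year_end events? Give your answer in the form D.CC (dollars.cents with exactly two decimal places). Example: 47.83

Answer: 207.95

Derivation:
After 1 (month_end (apply 3% monthly interest)): balance=$1030.00 total_interest=$30.00
After 2 (year_end (apply 5% annual interest)): balance=$1081.50 total_interest=$81.50
After 3 (month_end (apply 3% monthly interest)): balance=$1113.94 total_interest=$113.94
After 4 (withdraw($200)): balance=$913.94 total_interest=$113.94
After 5 (deposit($100)): balance=$1013.94 total_interest=$113.94
After 6 (month_end (apply 3% monthly interest)): balance=$1044.35 total_interest=$144.35
After 7 (month_end (apply 3% monthly interest)): balance=$1075.68 total_interest=$175.68
After 8 (month_end (apply 3% monthly interest)): balance=$1107.95 total_interest=$207.95
After 9 (deposit($200)): balance=$1307.95 total_interest=$207.95
After 10 (withdraw($200)): balance=$1107.95 total_interest=$207.95
After 11 (deposit($1000)): balance=$2107.95 total_interest=$207.95
After 12 (withdraw($200)): balance=$1907.95 total_interest=$207.95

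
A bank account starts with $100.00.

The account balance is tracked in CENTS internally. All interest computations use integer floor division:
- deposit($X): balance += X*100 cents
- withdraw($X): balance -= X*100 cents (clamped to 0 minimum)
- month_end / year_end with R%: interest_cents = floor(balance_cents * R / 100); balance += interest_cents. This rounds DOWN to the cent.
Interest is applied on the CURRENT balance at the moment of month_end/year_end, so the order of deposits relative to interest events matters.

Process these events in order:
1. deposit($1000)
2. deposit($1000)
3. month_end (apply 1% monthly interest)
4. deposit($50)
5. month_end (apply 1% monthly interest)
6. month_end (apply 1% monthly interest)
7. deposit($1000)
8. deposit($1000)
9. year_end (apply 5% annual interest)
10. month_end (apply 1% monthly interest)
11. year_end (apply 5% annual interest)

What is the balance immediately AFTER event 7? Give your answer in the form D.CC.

After 1 (deposit($1000)): balance=$1100.00 total_interest=$0.00
After 2 (deposit($1000)): balance=$2100.00 total_interest=$0.00
After 3 (month_end (apply 1% monthly interest)): balance=$2121.00 total_interest=$21.00
After 4 (deposit($50)): balance=$2171.00 total_interest=$21.00
After 5 (month_end (apply 1% monthly interest)): balance=$2192.71 total_interest=$42.71
After 6 (month_end (apply 1% monthly interest)): balance=$2214.63 total_interest=$64.63
After 7 (deposit($1000)): balance=$3214.63 total_interest=$64.63

Answer: 3214.63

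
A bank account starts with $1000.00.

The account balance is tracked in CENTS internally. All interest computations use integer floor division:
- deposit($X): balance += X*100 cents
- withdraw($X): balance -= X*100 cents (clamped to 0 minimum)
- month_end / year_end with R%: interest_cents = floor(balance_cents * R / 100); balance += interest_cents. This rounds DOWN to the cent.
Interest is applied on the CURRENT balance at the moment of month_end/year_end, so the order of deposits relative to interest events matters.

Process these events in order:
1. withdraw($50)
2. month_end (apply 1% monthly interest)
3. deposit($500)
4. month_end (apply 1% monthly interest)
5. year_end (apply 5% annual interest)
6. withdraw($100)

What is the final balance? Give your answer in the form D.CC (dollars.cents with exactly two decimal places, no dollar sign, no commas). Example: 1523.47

Answer: 1447.79

Derivation:
After 1 (withdraw($50)): balance=$950.00 total_interest=$0.00
After 2 (month_end (apply 1% monthly interest)): balance=$959.50 total_interest=$9.50
After 3 (deposit($500)): balance=$1459.50 total_interest=$9.50
After 4 (month_end (apply 1% monthly interest)): balance=$1474.09 total_interest=$24.09
After 5 (year_end (apply 5% annual interest)): balance=$1547.79 total_interest=$97.79
After 6 (withdraw($100)): balance=$1447.79 total_interest=$97.79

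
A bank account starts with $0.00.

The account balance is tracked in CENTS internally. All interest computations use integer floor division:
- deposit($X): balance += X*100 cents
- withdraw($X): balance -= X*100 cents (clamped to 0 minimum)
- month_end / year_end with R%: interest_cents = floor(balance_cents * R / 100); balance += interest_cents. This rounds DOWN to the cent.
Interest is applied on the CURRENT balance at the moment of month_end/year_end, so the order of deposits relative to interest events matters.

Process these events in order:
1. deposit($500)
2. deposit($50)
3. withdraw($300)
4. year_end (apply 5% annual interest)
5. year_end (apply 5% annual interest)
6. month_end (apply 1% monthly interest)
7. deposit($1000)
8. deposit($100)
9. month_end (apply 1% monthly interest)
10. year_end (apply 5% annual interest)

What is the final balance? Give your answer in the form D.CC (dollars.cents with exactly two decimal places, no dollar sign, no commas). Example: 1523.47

Answer: 1461.75

Derivation:
After 1 (deposit($500)): balance=$500.00 total_interest=$0.00
After 2 (deposit($50)): balance=$550.00 total_interest=$0.00
After 3 (withdraw($300)): balance=$250.00 total_interest=$0.00
After 4 (year_end (apply 5% annual interest)): balance=$262.50 total_interest=$12.50
After 5 (year_end (apply 5% annual interest)): balance=$275.62 total_interest=$25.62
After 6 (month_end (apply 1% monthly interest)): balance=$278.37 total_interest=$28.37
After 7 (deposit($1000)): balance=$1278.37 total_interest=$28.37
After 8 (deposit($100)): balance=$1378.37 total_interest=$28.37
After 9 (month_end (apply 1% monthly interest)): balance=$1392.15 total_interest=$42.15
After 10 (year_end (apply 5% annual interest)): balance=$1461.75 total_interest=$111.75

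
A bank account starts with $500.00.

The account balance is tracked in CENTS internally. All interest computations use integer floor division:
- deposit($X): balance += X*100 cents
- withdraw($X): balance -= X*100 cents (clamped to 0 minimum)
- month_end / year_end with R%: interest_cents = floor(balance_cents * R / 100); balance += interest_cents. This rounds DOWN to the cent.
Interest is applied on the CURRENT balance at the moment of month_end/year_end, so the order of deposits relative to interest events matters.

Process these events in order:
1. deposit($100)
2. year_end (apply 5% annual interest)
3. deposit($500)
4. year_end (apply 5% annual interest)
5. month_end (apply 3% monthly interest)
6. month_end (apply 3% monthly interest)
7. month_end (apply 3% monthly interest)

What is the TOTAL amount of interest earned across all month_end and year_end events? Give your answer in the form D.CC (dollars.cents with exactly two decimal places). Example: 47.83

Answer: 196.51

Derivation:
After 1 (deposit($100)): balance=$600.00 total_interest=$0.00
After 2 (year_end (apply 5% annual interest)): balance=$630.00 total_interest=$30.00
After 3 (deposit($500)): balance=$1130.00 total_interest=$30.00
After 4 (year_end (apply 5% annual interest)): balance=$1186.50 total_interest=$86.50
After 5 (month_end (apply 3% monthly interest)): balance=$1222.09 total_interest=$122.09
After 6 (month_end (apply 3% monthly interest)): balance=$1258.75 total_interest=$158.75
After 7 (month_end (apply 3% monthly interest)): balance=$1296.51 total_interest=$196.51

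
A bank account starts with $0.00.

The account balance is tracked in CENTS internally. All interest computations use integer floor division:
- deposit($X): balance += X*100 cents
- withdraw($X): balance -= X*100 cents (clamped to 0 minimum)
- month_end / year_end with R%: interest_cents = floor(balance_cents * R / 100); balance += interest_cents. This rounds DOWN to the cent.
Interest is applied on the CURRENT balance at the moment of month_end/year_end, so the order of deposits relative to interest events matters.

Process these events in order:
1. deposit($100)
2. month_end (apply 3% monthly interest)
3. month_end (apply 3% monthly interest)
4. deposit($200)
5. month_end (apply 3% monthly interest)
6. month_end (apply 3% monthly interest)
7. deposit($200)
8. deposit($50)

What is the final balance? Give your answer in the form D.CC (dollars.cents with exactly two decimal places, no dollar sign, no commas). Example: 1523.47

After 1 (deposit($100)): balance=$100.00 total_interest=$0.00
After 2 (month_end (apply 3% monthly interest)): balance=$103.00 total_interest=$3.00
After 3 (month_end (apply 3% monthly interest)): balance=$106.09 total_interest=$6.09
After 4 (deposit($200)): balance=$306.09 total_interest=$6.09
After 5 (month_end (apply 3% monthly interest)): balance=$315.27 total_interest=$15.27
After 6 (month_end (apply 3% monthly interest)): balance=$324.72 total_interest=$24.72
After 7 (deposit($200)): balance=$524.72 total_interest=$24.72
After 8 (deposit($50)): balance=$574.72 total_interest=$24.72

Answer: 574.72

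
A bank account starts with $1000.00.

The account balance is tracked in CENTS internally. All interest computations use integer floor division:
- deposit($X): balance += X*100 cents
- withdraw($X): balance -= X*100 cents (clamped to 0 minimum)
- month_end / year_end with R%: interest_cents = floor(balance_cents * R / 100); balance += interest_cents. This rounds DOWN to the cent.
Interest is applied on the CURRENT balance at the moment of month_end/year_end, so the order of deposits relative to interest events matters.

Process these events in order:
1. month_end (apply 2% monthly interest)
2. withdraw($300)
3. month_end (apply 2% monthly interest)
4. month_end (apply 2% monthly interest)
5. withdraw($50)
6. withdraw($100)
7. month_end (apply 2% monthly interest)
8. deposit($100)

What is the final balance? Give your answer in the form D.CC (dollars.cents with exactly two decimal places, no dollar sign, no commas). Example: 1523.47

After 1 (month_end (apply 2% monthly interest)): balance=$1020.00 total_interest=$20.00
After 2 (withdraw($300)): balance=$720.00 total_interest=$20.00
After 3 (month_end (apply 2% monthly interest)): balance=$734.40 total_interest=$34.40
After 4 (month_end (apply 2% monthly interest)): balance=$749.08 total_interest=$49.08
After 5 (withdraw($50)): balance=$699.08 total_interest=$49.08
After 6 (withdraw($100)): balance=$599.08 total_interest=$49.08
After 7 (month_end (apply 2% monthly interest)): balance=$611.06 total_interest=$61.06
After 8 (deposit($100)): balance=$711.06 total_interest=$61.06

Answer: 711.06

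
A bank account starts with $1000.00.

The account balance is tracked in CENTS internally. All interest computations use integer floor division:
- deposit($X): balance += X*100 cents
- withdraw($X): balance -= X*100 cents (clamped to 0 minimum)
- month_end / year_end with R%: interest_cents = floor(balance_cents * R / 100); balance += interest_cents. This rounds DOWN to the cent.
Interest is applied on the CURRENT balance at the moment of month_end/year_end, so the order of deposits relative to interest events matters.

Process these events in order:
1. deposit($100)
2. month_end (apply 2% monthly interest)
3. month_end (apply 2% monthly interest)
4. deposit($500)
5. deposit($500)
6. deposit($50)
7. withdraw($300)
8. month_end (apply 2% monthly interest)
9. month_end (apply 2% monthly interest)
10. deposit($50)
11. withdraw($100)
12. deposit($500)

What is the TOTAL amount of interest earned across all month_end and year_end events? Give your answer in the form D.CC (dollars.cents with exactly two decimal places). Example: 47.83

After 1 (deposit($100)): balance=$1100.00 total_interest=$0.00
After 2 (month_end (apply 2% monthly interest)): balance=$1122.00 total_interest=$22.00
After 3 (month_end (apply 2% monthly interest)): balance=$1144.44 total_interest=$44.44
After 4 (deposit($500)): balance=$1644.44 total_interest=$44.44
After 5 (deposit($500)): balance=$2144.44 total_interest=$44.44
After 6 (deposit($50)): balance=$2194.44 total_interest=$44.44
After 7 (withdraw($300)): balance=$1894.44 total_interest=$44.44
After 8 (month_end (apply 2% monthly interest)): balance=$1932.32 total_interest=$82.32
After 9 (month_end (apply 2% monthly interest)): balance=$1970.96 total_interest=$120.96
After 10 (deposit($50)): balance=$2020.96 total_interest=$120.96
After 11 (withdraw($100)): balance=$1920.96 total_interest=$120.96
After 12 (deposit($500)): balance=$2420.96 total_interest=$120.96

Answer: 120.96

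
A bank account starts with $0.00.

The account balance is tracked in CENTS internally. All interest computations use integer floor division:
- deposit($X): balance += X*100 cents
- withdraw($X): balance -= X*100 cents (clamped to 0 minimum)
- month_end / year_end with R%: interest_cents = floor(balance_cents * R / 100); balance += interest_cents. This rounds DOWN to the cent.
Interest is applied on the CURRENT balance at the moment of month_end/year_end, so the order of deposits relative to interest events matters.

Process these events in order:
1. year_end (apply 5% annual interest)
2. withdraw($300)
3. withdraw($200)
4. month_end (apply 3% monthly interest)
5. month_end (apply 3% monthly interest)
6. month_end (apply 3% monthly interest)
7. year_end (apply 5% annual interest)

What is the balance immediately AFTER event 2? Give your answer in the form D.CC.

After 1 (year_end (apply 5% annual interest)): balance=$0.00 total_interest=$0.00
After 2 (withdraw($300)): balance=$0.00 total_interest=$0.00

Answer: 0.00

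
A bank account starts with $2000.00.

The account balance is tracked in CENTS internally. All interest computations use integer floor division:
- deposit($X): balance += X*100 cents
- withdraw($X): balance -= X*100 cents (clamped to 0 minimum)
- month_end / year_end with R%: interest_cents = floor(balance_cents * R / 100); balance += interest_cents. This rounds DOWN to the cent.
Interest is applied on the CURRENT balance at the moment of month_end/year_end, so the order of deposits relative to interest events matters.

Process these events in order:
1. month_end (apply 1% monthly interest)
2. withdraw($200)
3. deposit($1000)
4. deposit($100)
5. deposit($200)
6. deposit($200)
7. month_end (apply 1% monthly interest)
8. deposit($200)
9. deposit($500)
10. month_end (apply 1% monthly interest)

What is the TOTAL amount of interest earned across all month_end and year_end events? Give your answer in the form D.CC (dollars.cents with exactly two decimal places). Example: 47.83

After 1 (month_end (apply 1% monthly interest)): balance=$2020.00 total_interest=$20.00
After 2 (withdraw($200)): balance=$1820.00 total_interest=$20.00
After 3 (deposit($1000)): balance=$2820.00 total_interest=$20.00
After 4 (deposit($100)): balance=$2920.00 total_interest=$20.00
After 5 (deposit($200)): balance=$3120.00 total_interest=$20.00
After 6 (deposit($200)): balance=$3320.00 total_interest=$20.00
After 7 (month_end (apply 1% monthly interest)): balance=$3353.20 total_interest=$53.20
After 8 (deposit($200)): balance=$3553.20 total_interest=$53.20
After 9 (deposit($500)): balance=$4053.20 total_interest=$53.20
After 10 (month_end (apply 1% monthly interest)): balance=$4093.73 total_interest=$93.73

Answer: 93.73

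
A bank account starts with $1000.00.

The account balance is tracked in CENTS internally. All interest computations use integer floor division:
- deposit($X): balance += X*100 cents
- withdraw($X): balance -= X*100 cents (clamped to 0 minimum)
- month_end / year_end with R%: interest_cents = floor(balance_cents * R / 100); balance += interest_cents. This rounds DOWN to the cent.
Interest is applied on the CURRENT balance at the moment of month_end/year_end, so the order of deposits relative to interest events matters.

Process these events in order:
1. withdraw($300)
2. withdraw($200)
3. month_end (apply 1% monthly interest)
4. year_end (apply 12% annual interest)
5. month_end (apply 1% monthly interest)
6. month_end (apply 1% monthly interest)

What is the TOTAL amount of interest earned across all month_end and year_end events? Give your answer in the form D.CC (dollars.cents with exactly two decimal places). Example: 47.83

After 1 (withdraw($300)): balance=$700.00 total_interest=$0.00
After 2 (withdraw($200)): balance=$500.00 total_interest=$0.00
After 3 (month_end (apply 1% monthly interest)): balance=$505.00 total_interest=$5.00
After 4 (year_end (apply 12% annual interest)): balance=$565.60 total_interest=$65.60
After 5 (month_end (apply 1% monthly interest)): balance=$571.25 total_interest=$71.25
After 6 (month_end (apply 1% monthly interest)): balance=$576.96 total_interest=$76.96

Answer: 76.96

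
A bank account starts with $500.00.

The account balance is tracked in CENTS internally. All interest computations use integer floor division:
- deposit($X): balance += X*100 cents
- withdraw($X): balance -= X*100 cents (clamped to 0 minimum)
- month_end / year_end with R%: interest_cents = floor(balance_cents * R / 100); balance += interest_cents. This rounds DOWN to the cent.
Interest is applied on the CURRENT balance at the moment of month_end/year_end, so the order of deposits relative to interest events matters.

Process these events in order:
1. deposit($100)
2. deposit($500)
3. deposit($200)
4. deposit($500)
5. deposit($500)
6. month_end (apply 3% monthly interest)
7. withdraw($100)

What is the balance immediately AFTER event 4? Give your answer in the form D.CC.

After 1 (deposit($100)): balance=$600.00 total_interest=$0.00
After 2 (deposit($500)): balance=$1100.00 total_interest=$0.00
After 3 (deposit($200)): balance=$1300.00 total_interest=$0.00
After 4 (deposit($500)): balance=$1800.00 total_interest=$0.00

Answer: 1800.00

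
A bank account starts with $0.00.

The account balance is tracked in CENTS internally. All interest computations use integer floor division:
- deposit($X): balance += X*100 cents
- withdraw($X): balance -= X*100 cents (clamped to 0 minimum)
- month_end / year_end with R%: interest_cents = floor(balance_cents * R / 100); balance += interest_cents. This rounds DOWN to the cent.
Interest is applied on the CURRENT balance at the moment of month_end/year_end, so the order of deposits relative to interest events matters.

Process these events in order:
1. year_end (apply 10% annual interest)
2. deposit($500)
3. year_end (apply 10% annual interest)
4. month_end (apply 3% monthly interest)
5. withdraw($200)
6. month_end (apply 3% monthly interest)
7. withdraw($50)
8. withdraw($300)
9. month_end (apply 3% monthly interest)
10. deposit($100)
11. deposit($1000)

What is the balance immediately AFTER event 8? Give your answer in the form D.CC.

After 1 (year_end (apply 10% annual interest)): balance=$0.00 total_interest=$0.00
After 2 (deposit($500)): balance=$500.00 total_interest=$0.00
After 3 (year_end (apply 10% annual interest)): balance=$550.00 total_interest=$50.00
After 4 (month_end (apply 3% monthly interest)): balance=$566.50 total_interest=$66.50
After 5 (withdraw($200)): balance=$366.50 total_interest=$66.50
After 6 (month_end (apply 3% monthly interest)): balance=$377.49 total_interest=$77.49
After 7 (withdraw($50)): balance=$327.49 total_interest=$77.49
After 8 (withdraw($300)): balance=$27.49 total_interest=$77.49

Answer: 27.49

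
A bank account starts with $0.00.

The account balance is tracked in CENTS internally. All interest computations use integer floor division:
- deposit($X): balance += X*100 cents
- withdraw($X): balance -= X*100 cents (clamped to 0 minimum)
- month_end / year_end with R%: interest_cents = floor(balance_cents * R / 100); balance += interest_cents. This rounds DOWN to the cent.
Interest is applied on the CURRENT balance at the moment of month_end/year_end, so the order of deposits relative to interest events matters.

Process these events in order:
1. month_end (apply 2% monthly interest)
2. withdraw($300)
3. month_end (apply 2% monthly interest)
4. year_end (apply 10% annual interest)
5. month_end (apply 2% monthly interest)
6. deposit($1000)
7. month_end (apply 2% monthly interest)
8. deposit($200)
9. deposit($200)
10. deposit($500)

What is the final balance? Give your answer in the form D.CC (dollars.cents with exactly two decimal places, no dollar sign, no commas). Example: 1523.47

Answer: 1920.00

Derivation:
After 1 (month_end (apply 2% monthly interest)): balance=$0.00 total_interest=$0.00
After 2 (withdraw($300)): balance=$0.00 total_interest=$0.00
After 3 (month_end (apply 2% monthly interest)): balance=$0.00 total_interest=$0.00
After 4 (year_end (apply 10% annual interest)): balance=$0.00 total_interest=$0.00
After 5 (month_end (apply 2% monthly interest)): balance=$0.00 total_interest=$0.00
After 6 (deposit($1000)): balance=$1000.00 total_interest=$0.00
After 7 (month_end (apply 2% monthly interest)): balance=$1020.00 total_interest=$20.00
After 8 (deposit($200)): balance=$1220.00 total_interest=$20.00
After 9 (deposit($200)): balance=$1420.00 total_interest=$20.00
After 10 (deposit($500)): balance=$1920.00 total_interest=$20.00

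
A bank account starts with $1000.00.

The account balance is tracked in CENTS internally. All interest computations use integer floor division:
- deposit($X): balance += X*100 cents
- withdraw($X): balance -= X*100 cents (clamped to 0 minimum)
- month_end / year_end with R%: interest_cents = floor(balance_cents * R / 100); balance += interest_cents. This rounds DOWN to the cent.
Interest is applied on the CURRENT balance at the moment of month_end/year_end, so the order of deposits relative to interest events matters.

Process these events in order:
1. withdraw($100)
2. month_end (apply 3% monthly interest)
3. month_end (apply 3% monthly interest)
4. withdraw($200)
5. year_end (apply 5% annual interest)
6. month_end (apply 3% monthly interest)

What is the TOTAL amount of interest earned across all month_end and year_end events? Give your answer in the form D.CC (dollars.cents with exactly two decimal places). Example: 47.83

After 1 (withdraw($100)): balance=$900.00 total_interest=$0.00
After 2 (month_end (apply 3% monthly interest)): balance=$927.00 total_interest=$27.00
After 3 (month_end (apply 3% monthly interest)): balance=$954.81 total_interest=$54.81
After 4 (withdraw($200)): balance=$754.81 total_interest=$54.81
After 5 (year_end (apply 5% annual interest)): balance=$792.55 total_interest=$92.55
After 6 (month_end (apply 3% monthly interest)): balance=$816.32 total_interest=$116.32

Answer: 116.32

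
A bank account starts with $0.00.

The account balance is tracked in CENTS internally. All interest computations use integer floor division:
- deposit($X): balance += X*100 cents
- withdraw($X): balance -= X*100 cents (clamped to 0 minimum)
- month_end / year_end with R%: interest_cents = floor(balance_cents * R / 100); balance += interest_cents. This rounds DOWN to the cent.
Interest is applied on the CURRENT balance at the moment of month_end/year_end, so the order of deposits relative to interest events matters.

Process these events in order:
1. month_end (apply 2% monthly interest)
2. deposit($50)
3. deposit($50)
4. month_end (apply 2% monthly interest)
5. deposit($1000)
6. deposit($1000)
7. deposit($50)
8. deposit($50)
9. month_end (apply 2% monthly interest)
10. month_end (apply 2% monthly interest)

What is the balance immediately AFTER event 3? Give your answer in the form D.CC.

Answer: 100.00

Derivation:
After 1 (month_end (apply 2% monthly interest)): balance=$0.00 total_interest=$0.00
After 2 (deposit($50)): balance=$50.00 total_interest=$0.00
After 3 (deposit($50)): balance=$100.00 total_interest=$0.00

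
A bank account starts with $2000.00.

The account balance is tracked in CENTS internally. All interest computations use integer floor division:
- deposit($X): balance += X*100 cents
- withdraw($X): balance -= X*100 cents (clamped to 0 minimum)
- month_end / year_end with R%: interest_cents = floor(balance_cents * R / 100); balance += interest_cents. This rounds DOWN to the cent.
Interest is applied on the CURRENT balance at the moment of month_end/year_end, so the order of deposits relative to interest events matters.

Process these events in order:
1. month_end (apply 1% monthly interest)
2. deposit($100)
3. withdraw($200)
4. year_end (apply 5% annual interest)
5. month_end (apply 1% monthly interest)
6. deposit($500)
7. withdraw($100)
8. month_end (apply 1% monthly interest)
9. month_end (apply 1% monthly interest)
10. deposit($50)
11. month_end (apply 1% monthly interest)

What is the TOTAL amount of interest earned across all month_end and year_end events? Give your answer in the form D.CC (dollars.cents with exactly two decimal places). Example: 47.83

Answer: 210.47

Derivation:
After 1 (month_end (apply 1% monthly interest)): balance=$2020.00 total_interest=$20.00
After 2 (deposit($100)): balance=$2120.00 total_interest=$20.00
After 3 (withdraw($200)): balance=$1920.00 total_interest=$20.00
After 4 (year_end (apply 5% annual interest)): balance=$2016.00 total_interest=$116.00
After 5 (month_end (apply 1% monthly interest)): balance=$2036.16 total_interest=$136.16
After 6 (deposit($500)): balance=$2536.16 total_interest=$136.16
After 7 (withdraw($100)): balance=$2436.16 total_interest=$136.16
After 8 (month_end (apply 1% monthly interest)): balance=$2460.52 total_interest=$160.52
After 9 (month_end (apply 1% monthly interest)): balance=$2485.12 total_interest=$185.12
After 10 (deposit($50)): balance=$2535.12 total_interest=$185.12
After 11 (month_end (apply 1% monthly interest)): balance=$2560.47 total_interest=$210.47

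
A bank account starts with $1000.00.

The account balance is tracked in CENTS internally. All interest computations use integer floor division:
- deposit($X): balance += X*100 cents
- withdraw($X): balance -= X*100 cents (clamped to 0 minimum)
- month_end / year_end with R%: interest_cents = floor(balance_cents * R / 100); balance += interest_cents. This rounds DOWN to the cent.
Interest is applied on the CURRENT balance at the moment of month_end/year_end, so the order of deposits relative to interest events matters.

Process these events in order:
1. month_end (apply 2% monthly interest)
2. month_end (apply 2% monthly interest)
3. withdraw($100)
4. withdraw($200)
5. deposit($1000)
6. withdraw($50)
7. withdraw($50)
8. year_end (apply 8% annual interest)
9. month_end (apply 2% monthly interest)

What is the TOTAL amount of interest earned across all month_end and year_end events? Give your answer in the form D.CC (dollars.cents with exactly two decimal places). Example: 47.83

After 1 (month_end (apply 2% monthly interest)): balance=$1020.00 total_interest=$20.00
After 2 (month_end (apply 2% monthly interest)): balance=$1040.40 total_interest=$40.40
After 3 (withdraw($100)): balance=$940.40 total_interest=$40.40
After 4 (withdraw($200)): balance=$740.40 total_interest=$40.40
After 5 (deposit($1000)): balance=$1740.40 total_interest=$40.40
After 6 (withdraw($50)): balance=$1690.40 total_interest=$40.40
After 7 (withdraw($50)): balance=$1640.40 total_interest=$40.40
After 8 (year_end (apply 8% annual interest)): balance=$1771.63 total_interest=$171.63
After 9 (month_end (apply 2% monthly interest)): balance=$1807.06 total_interest=$207.06

Answer: 207.06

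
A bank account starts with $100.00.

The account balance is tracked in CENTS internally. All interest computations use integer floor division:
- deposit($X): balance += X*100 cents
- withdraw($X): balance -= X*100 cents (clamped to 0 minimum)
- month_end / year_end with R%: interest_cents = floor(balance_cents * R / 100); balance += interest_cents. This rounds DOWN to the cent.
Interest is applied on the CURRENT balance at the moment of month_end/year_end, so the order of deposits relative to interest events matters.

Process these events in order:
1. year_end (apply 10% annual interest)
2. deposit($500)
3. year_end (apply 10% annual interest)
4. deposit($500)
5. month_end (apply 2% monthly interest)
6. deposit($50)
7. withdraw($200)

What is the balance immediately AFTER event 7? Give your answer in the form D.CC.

After 1 (year_end (apply 10% annual interest)): balance=$110.00 total_interest=$10.00
After 2 (deposit($500)): balance=$610.00 total_interest=$10.00
After 3 (year_end (apply 10% annual interest)): balance=$671.00 total_interest=$71.00
After 4 (deposit($500)): balance=$1171.00 total_interest=$71.00
After 5 (month_end (apply 2% monthly interest)): balance=$1194.42 total_interest=$94.42
After 6 (deposit($50)): balance=$1244.42 total_interest=$94.42
After 7 (withdraw($200)): balance=$1044.42 total_interest=$94.42

Answer: 1044.42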